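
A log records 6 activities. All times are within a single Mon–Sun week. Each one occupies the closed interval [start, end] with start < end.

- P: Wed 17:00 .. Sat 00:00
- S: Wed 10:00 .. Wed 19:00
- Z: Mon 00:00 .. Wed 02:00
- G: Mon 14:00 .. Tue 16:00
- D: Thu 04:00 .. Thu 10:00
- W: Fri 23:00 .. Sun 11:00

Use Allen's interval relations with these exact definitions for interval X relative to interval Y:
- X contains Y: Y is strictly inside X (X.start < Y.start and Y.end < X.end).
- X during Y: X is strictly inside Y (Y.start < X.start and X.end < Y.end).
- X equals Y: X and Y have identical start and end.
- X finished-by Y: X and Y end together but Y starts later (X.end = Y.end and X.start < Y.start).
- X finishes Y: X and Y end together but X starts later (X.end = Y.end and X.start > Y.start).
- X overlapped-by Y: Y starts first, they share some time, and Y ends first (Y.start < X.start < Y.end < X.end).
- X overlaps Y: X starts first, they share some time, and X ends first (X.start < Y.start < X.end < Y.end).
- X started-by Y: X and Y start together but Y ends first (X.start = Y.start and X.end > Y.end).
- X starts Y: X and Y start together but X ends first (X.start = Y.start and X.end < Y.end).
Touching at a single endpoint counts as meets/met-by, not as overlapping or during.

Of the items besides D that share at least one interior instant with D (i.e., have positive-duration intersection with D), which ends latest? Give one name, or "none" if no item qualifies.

Target D = [Thu 04:00, Thu 10:00].
G [Mon 14:00, Tue 16:00] → before → excluded.
P [Wed 17:00, Sat 00:00] → contains → candidate.
S [Wed 10:00, Wed 19:00] → before → excluded.
W [Fri 23:00, Sun 11:00] → after → excluded.
Z [Mon 00:00, Wed 02:00] → before → excluded.
Among candidates, latest end is Sat 00:00 → P.

P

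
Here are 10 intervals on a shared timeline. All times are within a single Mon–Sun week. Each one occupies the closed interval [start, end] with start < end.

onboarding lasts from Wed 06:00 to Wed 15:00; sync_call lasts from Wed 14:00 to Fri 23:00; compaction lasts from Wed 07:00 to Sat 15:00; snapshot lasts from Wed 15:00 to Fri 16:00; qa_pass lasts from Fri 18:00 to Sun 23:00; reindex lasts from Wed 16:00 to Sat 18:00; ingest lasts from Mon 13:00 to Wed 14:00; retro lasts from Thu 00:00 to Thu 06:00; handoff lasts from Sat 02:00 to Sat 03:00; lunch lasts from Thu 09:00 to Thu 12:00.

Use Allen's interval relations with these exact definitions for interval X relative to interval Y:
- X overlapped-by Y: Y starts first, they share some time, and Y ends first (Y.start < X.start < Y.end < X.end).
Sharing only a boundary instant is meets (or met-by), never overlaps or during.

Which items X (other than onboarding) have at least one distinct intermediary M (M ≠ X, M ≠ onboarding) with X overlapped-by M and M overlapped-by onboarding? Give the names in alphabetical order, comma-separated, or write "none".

Target onboarding = [Wed 06:00, Wed 15:00].
Intermediaries M with M overlapped-by onboarding: compaction, sync_call.
Via compaction — items with X overlapped-by compaction: qa_pass, reindex.
Via sync_call — items with X overlapped-by sync_call: qa_pass, reindex.
Union: qa_pass, reindex.

qa_pass, reindex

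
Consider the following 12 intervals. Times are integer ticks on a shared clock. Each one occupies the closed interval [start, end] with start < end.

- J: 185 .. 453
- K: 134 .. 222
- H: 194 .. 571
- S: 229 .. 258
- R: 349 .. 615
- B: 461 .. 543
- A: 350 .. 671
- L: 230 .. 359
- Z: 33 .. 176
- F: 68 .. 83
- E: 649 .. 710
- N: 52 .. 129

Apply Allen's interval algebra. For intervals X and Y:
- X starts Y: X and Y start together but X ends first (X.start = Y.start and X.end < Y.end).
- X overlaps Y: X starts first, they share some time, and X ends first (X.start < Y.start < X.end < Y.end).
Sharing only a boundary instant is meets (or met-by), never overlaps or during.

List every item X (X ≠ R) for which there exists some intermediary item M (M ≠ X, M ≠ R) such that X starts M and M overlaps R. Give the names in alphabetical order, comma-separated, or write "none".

none

Target R = [349, 615].
Intermediaries M with M overlaps R: H, J, L.
Via H — items with X starts H: none.
Via J — items with X starts J: none.
Via L — items with X starts L: none.
Union: none.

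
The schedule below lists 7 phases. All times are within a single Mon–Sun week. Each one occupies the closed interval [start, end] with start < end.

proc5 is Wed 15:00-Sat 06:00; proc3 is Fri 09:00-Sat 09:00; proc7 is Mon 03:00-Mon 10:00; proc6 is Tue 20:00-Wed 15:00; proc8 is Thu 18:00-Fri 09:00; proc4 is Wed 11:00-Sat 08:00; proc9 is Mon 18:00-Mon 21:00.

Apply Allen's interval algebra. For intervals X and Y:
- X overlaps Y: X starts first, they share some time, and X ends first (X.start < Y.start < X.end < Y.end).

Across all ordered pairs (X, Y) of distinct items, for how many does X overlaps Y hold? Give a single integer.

Checking all 42 ordered pairs for relation 'overlaps'; matching pairs in alphabetical order:
(proc4, proc3): proc4 overlaps proc3 ✓
(proc5, proc3): proc5 overlaps proc3 ✓
(proc6, proc4): proc6 overlaps proc4 ✓
Count: 3.

3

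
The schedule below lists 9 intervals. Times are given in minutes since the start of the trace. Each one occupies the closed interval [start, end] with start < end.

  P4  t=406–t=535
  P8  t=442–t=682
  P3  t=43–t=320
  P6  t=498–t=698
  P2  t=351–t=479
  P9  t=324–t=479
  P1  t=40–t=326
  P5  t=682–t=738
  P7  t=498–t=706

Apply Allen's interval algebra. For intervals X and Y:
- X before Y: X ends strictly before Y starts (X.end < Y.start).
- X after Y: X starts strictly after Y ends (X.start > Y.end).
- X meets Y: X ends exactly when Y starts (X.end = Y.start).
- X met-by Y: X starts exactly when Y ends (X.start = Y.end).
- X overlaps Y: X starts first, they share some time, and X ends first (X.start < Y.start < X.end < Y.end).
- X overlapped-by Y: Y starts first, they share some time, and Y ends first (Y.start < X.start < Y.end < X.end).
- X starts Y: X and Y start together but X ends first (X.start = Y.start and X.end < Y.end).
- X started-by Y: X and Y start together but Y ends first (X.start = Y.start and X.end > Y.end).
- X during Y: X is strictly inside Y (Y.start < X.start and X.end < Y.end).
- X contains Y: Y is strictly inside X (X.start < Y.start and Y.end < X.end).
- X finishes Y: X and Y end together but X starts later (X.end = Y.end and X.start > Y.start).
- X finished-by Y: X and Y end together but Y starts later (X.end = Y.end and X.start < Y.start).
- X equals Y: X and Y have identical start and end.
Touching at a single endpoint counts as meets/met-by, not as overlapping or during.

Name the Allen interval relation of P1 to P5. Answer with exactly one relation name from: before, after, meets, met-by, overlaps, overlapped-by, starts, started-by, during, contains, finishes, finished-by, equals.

P1 = [t=40, t=326]; P5 = [t=682, t=738].
Compare endpoints: P1.start < P5.start, P1.start < P5.end, P1.end < P5.start, P1.end < P5.end.
That pattern is 'before'.

before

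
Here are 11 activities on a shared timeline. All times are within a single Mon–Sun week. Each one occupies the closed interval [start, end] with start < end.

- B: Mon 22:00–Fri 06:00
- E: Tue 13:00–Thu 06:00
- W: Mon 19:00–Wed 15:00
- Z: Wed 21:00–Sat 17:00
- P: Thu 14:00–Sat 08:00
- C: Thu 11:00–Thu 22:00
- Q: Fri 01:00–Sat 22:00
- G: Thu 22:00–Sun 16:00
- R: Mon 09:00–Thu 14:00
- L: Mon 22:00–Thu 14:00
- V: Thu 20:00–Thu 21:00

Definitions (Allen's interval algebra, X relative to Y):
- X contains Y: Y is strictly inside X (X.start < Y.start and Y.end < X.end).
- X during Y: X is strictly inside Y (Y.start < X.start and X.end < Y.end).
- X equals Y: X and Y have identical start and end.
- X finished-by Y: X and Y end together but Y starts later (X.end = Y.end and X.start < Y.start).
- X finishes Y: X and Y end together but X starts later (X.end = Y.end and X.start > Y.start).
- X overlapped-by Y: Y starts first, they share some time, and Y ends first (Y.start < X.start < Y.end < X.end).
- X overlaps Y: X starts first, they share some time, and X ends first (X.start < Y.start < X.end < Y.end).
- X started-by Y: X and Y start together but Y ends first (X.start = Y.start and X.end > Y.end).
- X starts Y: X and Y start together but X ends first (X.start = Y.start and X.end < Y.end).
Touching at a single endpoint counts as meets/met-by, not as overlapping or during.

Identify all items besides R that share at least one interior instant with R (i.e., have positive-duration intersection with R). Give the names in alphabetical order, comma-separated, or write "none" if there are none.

B, C, E, L, W, Z

Target R = [Mon 09:00, Thu 14:00].
B [Mon 22:00, Fri 06:00] → overlapped-by → yes.
C [Thu 11:00, Thu 22:00] → overlapped-by → yes.
E [Tue 13:00, Thu 06:00] → during → yes.
G [Thu 22:00, Sun 16:00] → after → no.
L [Mon 22:00, Thu 14:00] → finishes → yes.
P [Thu 14:00, Sat 08:00] → met-by → no.
Q [Fri 01:00, Sat 22:00] → after → no.
V [Thu 20:00, Thu 21:00] → after → no.
W [Mon 19:00, Wed 15:00] → during → yes.
Z [Wed 21:00, Sat 17:00] → overlapped-by → yes.
Result: B, C, E, L, W, Z.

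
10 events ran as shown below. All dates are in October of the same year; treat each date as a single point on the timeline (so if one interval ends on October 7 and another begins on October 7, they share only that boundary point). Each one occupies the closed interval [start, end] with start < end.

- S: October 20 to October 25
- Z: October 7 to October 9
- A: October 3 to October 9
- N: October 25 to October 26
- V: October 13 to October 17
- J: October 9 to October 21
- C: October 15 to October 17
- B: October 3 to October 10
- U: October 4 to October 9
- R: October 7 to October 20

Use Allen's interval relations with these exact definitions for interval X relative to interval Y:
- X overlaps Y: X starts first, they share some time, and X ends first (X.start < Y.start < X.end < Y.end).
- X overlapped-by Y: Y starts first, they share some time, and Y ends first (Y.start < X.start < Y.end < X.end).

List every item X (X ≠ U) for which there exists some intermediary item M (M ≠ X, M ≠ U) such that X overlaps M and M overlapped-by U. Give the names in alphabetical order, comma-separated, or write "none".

A, B

Target U = [October 4, October 9].
Intermediaries M with M overlapped-by U: R.
Via R — items with X overlaps R: A, B.
Union: A, B.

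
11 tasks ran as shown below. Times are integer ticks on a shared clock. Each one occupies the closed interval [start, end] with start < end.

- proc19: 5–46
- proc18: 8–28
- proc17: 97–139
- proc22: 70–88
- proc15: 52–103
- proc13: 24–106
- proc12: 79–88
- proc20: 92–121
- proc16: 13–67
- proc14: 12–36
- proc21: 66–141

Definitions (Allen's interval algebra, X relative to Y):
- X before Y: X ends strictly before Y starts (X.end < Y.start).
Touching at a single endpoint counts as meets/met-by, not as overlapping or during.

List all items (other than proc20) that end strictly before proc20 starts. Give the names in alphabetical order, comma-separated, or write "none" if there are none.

proc12, proc14, proc16, proc18, proc19, proc22

Target proc20 = [92, 121].
proc12 [79, 88] → before → yes.
proc13 [24, 106] → overlaps → no.
proc14 [12, 36] → before → yes.
proc15 [52, 103] → overlaps → no.
proc16 [13, 67] → before → yes.
proc17 [97, 139] → overlapped-by → no.
proc18 [8, 28] → before → yes.
proc19 [5, 46] → before → yes.
proc21 [66, 141] → contains → no.
proc22 [70, 88] → before → yes.
Result: proc12, proc14, proc16, proc18, proc19, proc22.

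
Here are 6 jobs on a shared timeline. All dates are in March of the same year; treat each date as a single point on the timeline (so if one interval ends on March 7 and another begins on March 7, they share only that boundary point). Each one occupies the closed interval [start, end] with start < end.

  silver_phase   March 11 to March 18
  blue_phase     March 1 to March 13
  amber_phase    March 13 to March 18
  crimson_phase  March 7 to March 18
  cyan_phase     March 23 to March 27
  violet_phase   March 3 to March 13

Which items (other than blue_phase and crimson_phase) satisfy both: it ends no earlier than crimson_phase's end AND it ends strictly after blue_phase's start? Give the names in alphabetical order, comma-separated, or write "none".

Conditions: its end is no earlier than crimson_phase's end (X.end >= March 18) AND its end is strictly after blue_phase's start (X.end > March 1).
amber_phase: end March 18 >= March 18? ✓; end March 18 > March 1? ✓ → yes.
cyan_phase: end March 27 >= March 18? ✓; end March 27 > March 1? ✓ → yes.
silver_phase: end March 18 >= March 18? ✓; end March 18 > March 1? ✓ → yes.
violet_phase: end March 13 >= March 18? ✗; end March 13 > March 1? ✓ → no.
Result: amber_phase, cyan_phase, silver_phase.

amber_phase, cyan_phase, silver_phase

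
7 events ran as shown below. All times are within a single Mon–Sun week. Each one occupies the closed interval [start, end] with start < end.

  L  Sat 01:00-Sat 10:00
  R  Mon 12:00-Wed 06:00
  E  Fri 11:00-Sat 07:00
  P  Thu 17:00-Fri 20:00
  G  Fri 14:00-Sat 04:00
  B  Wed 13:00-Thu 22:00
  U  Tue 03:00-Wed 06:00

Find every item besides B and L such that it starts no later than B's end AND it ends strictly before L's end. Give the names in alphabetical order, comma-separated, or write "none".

P, R, U

Conditions: its start is no later than B's end (X.start <= Thu 22:00) AND its end is strictly before L's end (X.end < Sat 10:00).
E: start Fri 11:00 <= Thu 22:00? ✗; end Sat 07:00 < Sat 10:00? ✓ → no.
G: start Fri 14:00 <= Thu 22:00? ✗; end Sat 04:00 < Sat 10:00? ✓ → no.
P: start Thu 17:00 <= Thu 22:00? ✓; end Fri 20:00 < Sat 10:00? ✓ → yes.
R: start Mon 12:00 <= Thu 22:00? ✓; end Wed 06:00 < Sat 10:00? ✓ → yes.
U: start Tue 03:00 <= Thu 22:00? ✓; end Wed 06:00 < Sat 10:00? ✓ → yes.
Result: P, R, U.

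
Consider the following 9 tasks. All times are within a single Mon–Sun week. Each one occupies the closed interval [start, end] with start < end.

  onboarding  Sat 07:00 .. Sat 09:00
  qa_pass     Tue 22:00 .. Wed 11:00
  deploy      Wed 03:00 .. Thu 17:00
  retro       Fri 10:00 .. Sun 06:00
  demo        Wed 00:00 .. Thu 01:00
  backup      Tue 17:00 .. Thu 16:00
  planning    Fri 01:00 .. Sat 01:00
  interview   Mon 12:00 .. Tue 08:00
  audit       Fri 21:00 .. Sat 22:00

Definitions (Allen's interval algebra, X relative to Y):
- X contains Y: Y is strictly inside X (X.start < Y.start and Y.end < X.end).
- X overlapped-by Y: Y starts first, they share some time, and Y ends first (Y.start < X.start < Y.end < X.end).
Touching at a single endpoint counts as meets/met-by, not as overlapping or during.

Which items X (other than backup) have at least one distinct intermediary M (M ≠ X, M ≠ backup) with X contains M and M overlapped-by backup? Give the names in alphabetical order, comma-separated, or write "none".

Target backup = [Tue 17:00, Thu 16:00].
Intermediaries M with M overlapped-by backup: deploy.
Via deploy — items with X contains deploy: none.
Union: none.

none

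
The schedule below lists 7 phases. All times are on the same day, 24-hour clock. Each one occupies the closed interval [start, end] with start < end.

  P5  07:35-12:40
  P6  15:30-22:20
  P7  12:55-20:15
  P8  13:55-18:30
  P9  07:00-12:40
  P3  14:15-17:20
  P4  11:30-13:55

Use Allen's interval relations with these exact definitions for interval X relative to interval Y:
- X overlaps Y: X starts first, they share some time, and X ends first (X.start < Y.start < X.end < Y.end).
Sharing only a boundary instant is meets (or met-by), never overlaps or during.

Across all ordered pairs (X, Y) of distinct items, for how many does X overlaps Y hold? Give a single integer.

Checking all 42 ordered pairs for relation 'overlaps'; matching pairs in alphabetical order:
(P3, P6): P3 overlaps P6 ✓
(P4, P7): P4 overlaps P7 ✓
(P5, P4): P5 overlaps P4 ✓
(P7, P6): P7 overlaps P6 ✓
(P8, P6): P8 overlaps P6 ✓
(P9, P4): P9 overlaps P4 ✓
Count: 6.

6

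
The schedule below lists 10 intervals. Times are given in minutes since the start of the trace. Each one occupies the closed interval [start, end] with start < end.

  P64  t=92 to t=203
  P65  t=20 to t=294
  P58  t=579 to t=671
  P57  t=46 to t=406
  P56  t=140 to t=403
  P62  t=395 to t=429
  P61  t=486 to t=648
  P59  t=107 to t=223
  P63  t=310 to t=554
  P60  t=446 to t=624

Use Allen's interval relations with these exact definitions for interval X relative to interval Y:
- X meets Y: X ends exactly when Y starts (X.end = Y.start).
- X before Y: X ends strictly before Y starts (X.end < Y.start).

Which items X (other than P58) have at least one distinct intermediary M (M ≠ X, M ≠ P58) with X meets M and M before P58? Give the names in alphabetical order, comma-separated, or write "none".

none

Target P58 = [t=579, t=671].
Intermediaries M with M before P58: P56, P57, P59, P62, P63, P64, P65.
Via P56 — items with X meets P56: none.
Via P57 — items with X meets P57: none.
Via P59 — items with X meets P59: none.
Via P62 — items with X meets P62: none.
Via P63 — items with X meets P63: none.
Via P64 — items with X meets P64: none.
Via P65 — items with X meets P65: none.
Union: none.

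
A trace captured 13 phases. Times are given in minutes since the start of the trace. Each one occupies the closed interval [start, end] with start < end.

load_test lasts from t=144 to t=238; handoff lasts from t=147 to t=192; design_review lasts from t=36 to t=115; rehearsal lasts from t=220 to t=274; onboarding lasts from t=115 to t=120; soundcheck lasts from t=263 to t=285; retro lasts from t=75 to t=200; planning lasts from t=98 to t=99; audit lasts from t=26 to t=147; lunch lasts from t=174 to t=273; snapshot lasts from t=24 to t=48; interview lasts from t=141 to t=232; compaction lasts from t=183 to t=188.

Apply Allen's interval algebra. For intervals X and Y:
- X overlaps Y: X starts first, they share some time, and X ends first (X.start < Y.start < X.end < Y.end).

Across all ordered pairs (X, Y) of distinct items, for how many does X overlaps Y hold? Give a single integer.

Checking all 156 ordered pairs for relation 'overlaps'; matching pairs in alphabetical order:
(audit, interview): audit overlaps interview ✓
(audit, load_test): audit overlaps load_test ✓
(audit, retro): audit overlaps retro ✓
(design_review, retro): design_review overlaps retro ✓
(handoff, lunch): handoff overlaps lunch ✓
(interview, load_test): interview overlaps load_test ✓
(interview, lunch): interview overlaps lunch ✓
(interview, rehearsal): interview overlaps rehearsal ✓
(load_test, lunch): load_test overlaps lunch ✓
(load_test, rehearsal): load_test overlaps rehearsal ✓
(lunch, rehearsal): lunch overlaps rehearsal ✓
(lunch, soundcheck): lunch overlaps soundcheck ✓
(rehearsal, soundcheck): rehearsal overlaps soundcheck ✓
(retro, interview): retro overlaps interview ✓
(retro, load_test): retro overlaps load_test ✓
(retro, lunch): retro overlaps lunch ✓
(snapshot, audit): snapshot overlaps audit ✓
(snapshot, design_review): snapshot overlaps design_review ✓
Count: 18.

18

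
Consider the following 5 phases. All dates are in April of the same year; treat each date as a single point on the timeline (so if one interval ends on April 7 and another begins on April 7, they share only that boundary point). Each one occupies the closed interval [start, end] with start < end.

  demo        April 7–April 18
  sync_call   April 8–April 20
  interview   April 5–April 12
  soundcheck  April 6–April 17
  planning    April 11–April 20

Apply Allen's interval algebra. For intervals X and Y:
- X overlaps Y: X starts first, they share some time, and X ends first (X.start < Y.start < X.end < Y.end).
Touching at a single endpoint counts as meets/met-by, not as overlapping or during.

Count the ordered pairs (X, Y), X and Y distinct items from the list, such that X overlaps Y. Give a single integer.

9

Checking all 20 ordered pairs for relation 'overlaps'; matching pairs in alphabetical order:
(demo, planning): demo overlaps planning ✓
(demo, sync_call): demo overlaps sync_call ✓
(interview, demo): interview overlaps demo ✓
(interview, planning): interview overlaps planning ✓
(interview, soundcheck): interview overlaps soundcheck ✓
(interview, sync_call): interview overlaps sync_call ✓
(soundcheck, demo): soundcheck overlaps demo ✓
(soundcheck, planning): soundcheck overlaps planning ✓
(soundcheck, sync_call): soundcheck overlaps sync_call ✓
Count: 9.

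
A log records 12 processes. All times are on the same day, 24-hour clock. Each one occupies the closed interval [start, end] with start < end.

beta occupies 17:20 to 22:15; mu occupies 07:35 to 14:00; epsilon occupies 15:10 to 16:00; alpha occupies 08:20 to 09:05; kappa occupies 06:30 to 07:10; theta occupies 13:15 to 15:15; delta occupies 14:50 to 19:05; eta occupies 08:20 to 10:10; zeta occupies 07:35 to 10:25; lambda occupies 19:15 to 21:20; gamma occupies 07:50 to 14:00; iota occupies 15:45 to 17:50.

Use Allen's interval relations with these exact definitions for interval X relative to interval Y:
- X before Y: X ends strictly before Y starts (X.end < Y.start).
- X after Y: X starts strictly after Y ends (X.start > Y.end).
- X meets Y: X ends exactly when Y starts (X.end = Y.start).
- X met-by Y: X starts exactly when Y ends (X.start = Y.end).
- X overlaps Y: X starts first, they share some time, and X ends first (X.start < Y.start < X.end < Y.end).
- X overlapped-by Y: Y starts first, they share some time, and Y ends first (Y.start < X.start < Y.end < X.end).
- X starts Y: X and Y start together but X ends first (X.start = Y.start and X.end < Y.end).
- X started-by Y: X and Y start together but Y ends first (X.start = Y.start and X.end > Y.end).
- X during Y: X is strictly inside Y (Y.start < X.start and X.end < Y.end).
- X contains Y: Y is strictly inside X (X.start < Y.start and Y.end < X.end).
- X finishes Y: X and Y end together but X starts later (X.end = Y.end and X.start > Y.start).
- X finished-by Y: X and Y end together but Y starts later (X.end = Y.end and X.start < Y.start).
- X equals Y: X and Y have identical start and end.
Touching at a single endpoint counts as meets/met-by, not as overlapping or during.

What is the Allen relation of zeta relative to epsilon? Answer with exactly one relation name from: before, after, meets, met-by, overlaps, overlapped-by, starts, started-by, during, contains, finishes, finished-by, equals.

before

zeta = [07:35, 10:25]; epsilon = [15:10, 16:00].
Compare endpoints: zeta.start < epsilon.start, zeta.start < epsilon.end, zeta.end < epsilon.start, zeta.end < epsilon.end.
That pattern is 'before'.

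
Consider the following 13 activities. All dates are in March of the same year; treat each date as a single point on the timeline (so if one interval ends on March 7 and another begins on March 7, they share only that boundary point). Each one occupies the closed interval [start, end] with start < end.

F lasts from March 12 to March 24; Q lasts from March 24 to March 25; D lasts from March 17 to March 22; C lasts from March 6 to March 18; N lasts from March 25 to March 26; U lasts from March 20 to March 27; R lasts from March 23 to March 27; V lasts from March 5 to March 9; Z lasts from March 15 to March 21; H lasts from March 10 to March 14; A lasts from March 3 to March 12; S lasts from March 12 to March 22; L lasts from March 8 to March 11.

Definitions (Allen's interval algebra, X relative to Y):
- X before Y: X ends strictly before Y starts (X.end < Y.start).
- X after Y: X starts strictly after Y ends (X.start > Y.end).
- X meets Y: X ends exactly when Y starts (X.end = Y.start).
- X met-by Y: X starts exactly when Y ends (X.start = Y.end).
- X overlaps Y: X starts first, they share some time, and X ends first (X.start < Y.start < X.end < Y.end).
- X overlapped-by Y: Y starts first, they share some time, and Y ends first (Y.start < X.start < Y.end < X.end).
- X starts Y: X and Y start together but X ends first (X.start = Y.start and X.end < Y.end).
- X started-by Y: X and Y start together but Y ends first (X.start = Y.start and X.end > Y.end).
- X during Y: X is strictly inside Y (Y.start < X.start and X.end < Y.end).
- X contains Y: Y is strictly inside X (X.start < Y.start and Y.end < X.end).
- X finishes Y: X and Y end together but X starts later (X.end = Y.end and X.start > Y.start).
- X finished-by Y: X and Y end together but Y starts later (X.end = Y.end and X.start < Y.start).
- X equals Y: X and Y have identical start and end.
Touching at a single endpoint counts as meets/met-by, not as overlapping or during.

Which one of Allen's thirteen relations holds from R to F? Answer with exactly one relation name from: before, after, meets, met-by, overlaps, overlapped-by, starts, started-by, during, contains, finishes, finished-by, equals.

overlapped-by

R = [March 23, March 27]; F = [March 12, March 24].
Compare endpoints: R.start > F.start, R.start < F.end, R.end > F.start, R.end > F.end.
That pattern is 'overlapped-by'.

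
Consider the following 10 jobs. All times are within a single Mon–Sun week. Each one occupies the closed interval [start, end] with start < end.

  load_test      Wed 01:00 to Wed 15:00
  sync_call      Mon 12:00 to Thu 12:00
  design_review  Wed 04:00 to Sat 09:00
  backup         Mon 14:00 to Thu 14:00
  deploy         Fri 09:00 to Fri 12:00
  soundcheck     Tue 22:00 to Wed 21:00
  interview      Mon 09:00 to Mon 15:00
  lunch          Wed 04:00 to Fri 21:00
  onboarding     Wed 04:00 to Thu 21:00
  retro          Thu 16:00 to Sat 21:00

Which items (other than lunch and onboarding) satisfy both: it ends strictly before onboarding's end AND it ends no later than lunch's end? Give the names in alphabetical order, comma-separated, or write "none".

backup, interview, load_test, soundcheck, sync_call

Conditions: its end is strictly before onboarding's end (X.end < Thu 21:00) AND its end is no later than lunch's end (X.end <= Fri 21:00).
backup: end Thu 14:00 < Thu 21:00? ✓; end Thu 14:00 <= Fri 21:00? ✓ → yes.
deploy: end Fri 12:00 < Thu 21:00? ✗; end Fri 12:00 <= Fri 21:00? ✓ → no.
design_review: end Sat 09:00 < Thu 21:00? ✗; end Sat 09:00 <= Fri 21:00? ✗ → no.
interview: end Mon 15:00 < Thu 21:00? ✓; end Mon 15:00 <= Fri 21:00? ✓ → yes.
load_test: end Wed 15:00 < Thu 21:00? ✓; end Wed 15:00 <= Fri 21:00? ✓ → yes.
retro: end Sat 21:00 < Thu 21:00? ✗; end Sat 21:00 <= Fri 21:00? ✗ → no.
soundcheck: end Wed 21:00 < Thu 21:00? ✓; end Wed 21:00 <= Fri 21:00? ✓ → yes.
sync_call: end Thu 12:00 < Thu 21:00? ✓; end Thu 12:00 <= Fri 21:00? ✓ → yes.
Result: backup, interview, load_test, soundcheck, sync_call.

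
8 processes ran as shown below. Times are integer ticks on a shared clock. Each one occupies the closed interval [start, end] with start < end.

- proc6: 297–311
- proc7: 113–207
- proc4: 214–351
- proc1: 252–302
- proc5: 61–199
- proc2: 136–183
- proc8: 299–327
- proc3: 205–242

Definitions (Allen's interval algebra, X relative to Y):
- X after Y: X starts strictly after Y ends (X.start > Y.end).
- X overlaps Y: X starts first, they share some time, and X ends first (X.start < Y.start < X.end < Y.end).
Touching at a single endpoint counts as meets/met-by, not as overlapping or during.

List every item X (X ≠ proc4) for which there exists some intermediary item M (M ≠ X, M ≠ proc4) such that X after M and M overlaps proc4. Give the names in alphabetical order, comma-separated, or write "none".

Target proc4 = [214, 351].
Intermediaries M with M overlaps proc4: proc3.
Via proc3 — items with X after proc3: proc1, proc6, proc8.
Union: proc1, proc6, proc8.

proc1, proc6, proc8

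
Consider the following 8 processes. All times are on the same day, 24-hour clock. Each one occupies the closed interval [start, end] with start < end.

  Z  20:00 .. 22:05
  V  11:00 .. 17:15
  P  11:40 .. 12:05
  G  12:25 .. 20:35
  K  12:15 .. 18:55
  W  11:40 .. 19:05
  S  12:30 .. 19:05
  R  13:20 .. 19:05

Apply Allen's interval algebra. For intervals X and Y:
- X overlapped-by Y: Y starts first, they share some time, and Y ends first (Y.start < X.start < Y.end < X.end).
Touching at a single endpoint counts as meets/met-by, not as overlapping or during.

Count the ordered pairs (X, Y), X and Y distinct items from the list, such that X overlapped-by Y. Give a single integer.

10

Checking all 56 ordered pairs for relation 'overlapped-by'; matching pairs in alphabetical order:
(G, K): G overlapped-by K ✓
(G, V): G overlapped-by V ✓
(G, W): G overlapped-by W ✓
(K, V): K overlapped-by V ✓
(R, K): R overlapped-by K ✓
(R, V): R overlapped-by V ✓
(S, K): S overlapped-by K ✓
(S, V): S overlapped-by V ✓
(W, V): W overlapped-by V ✓
(Z, G): Z overlapped-by G ✓
Count: 10.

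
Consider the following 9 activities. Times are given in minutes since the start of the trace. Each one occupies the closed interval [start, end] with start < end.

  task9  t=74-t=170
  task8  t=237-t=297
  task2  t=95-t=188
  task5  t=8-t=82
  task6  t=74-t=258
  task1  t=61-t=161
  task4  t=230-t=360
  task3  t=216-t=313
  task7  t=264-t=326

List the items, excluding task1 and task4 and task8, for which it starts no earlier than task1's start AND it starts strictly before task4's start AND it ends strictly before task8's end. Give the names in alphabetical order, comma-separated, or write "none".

Conditions: its start is no earlier than task1's start (X.start >= t=61) AND its start is strictly before task4's start (X.start < t=230) AND its end is strictly before task8's end (X.end < t=297).
task2: start t=95 >= t=61? ✓; start t=95 < t=230? ✓; end t=188 < t=297? ✓ → yes.
task3: start t=216 >= t=61? ✓; start t=216 < t=230? ✓; end t=313 < t=297? ✗ → no.
task5: start t=8 >= t=61? ✗; start t=8 < t=230? ✓; end t=82 < t=297? ✓ → no.
task6: start t=74 >= t=61? ✓; start t=74 < t=230? ✓; end t=258 < t=297? ✓ → yes.
task7: start t=264 >= t=61? ✓; start t=264 < t=230? ✗; end t=326 < t=297? ✗ → no.
task9: start t=74 >= t=61? ✓; start t=74 < t=230? ✓; end t=170 < t=297? ✓ → yes.
Result: task2, task6, task9.

task2, task6, task9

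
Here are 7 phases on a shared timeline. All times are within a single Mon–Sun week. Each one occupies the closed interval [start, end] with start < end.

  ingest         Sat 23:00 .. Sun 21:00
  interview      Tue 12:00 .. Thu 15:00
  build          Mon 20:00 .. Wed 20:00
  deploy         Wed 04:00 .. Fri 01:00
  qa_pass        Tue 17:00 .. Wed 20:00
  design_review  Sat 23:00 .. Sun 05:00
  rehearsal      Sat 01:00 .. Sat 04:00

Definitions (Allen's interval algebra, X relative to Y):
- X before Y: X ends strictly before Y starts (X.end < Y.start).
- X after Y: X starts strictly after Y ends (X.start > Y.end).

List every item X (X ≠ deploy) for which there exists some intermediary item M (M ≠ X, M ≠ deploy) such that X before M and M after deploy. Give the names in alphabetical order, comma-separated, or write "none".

build, interview, qa_pass, rehearsal

Target deploy = [Wed 04:00, Fri 01:00].
Intermediaries M with M after deploy: design_review, ingest, rehearsal.
Via design_review — items with X before design_review: build, interview, qa_pass, rehearsal.
Via ingest — items with X before ingest: build, interview, qa_pass, rehearsal.
Via rehearsal — items with X before rehearsal: build, interview, qa_pass.
Union: build, interview, qa_pass, rehearsal.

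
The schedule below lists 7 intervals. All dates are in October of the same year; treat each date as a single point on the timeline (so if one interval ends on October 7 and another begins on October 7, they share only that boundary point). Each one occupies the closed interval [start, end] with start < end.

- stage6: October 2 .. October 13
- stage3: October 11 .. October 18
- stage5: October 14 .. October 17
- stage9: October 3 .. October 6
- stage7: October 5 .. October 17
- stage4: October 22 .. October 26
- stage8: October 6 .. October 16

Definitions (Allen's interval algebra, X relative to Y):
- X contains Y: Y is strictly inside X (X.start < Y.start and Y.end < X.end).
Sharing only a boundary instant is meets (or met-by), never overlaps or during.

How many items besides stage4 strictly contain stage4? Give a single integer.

0

Target stage4 = [October 22, October 26].
stage3 [October 11, October 18] → before → no.
stage5 [October 14, October 17] → before → no.
stage6 [October 2, October 13] → before → no.
stage7 [October 5, October 17] → before → no.
stage8 [October 6, October 16] → before → no.
stage9 [October 3, October 6] → before → no.
Total: 0.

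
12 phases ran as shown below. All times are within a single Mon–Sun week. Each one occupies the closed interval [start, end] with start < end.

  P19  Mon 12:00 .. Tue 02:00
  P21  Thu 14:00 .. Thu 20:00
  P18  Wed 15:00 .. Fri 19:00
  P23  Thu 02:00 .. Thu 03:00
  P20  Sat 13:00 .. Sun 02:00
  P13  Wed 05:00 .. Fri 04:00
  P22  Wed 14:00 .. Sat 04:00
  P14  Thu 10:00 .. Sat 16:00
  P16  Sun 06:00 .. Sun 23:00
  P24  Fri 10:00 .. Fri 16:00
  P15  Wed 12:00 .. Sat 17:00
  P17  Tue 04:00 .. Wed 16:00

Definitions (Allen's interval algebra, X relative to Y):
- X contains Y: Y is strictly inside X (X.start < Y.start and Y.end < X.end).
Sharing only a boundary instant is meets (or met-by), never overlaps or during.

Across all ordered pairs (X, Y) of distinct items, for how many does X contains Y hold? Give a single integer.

17

Checking all 132 ordered pairs for relation 'contains'; matching pairs in alphabetical order:
(P13, P21): P13 contains P21 ✓
(P13, P23): P13 contains P23 ✓
(P14, P21): P14 contains P21 ✓
(P14, P24): P14 contains P24 ✓
(P15, P14): P15 contains P14 ✓
(P15, P18): P15 contains P18 ✓
(P15, P21): P15 contains P21 ✓
(P15, P22): P15 contains P22 ✓
(P15, P23): P15 contains P23 ✓
(P15, P24): P15 contains P24 ✓
(P18, P21): P18 contains P21 ✓
(P18, P23): P18 contains P23 ✓
(P18, P24): P18 contains P24 ✓
(P22, P18): P22 contains P18 ✓
(P22, P21): P22 contains P21 ✓
(P22, P23): P22 contains P23 ✓
(P22, P24): P22 contains P24 ✓
Count: 17.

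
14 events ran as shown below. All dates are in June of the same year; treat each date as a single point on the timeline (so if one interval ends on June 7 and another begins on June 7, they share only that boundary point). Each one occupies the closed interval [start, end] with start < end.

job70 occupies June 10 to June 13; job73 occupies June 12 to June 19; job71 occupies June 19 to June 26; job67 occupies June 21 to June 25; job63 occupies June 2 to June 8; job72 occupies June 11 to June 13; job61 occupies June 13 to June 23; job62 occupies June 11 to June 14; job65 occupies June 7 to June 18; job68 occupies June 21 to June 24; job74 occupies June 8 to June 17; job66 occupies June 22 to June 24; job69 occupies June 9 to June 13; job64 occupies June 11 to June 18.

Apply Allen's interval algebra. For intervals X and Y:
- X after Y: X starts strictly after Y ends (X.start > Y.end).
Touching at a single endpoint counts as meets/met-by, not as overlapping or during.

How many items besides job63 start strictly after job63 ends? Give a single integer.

11

Target job63 = [June 2, June 8].
job61 [June 13, June 23] → after → counts.
job62 [June 11, June 14] → after → counts.
job64 [June 11, June 18] → after → counts.
job65 [June 7, June 18] → overlapped-by → no.
job66 [June 22, June 24] → after → counts.
job67 [June 21, June 25] → after → counts.
job68 [June 21, June 24] → after → counts.
job69 [June 9, June 13] → after → counts.
job70 [June 10, June 13] → after → counts.
job71 [June 19, June 26] → after → counts.
job72 [June 11, June 13] → after → counts.
job73 [June 12, June 19] → after → counts.
job74 [June 8, June 17] → met-by → no.
Total: 11.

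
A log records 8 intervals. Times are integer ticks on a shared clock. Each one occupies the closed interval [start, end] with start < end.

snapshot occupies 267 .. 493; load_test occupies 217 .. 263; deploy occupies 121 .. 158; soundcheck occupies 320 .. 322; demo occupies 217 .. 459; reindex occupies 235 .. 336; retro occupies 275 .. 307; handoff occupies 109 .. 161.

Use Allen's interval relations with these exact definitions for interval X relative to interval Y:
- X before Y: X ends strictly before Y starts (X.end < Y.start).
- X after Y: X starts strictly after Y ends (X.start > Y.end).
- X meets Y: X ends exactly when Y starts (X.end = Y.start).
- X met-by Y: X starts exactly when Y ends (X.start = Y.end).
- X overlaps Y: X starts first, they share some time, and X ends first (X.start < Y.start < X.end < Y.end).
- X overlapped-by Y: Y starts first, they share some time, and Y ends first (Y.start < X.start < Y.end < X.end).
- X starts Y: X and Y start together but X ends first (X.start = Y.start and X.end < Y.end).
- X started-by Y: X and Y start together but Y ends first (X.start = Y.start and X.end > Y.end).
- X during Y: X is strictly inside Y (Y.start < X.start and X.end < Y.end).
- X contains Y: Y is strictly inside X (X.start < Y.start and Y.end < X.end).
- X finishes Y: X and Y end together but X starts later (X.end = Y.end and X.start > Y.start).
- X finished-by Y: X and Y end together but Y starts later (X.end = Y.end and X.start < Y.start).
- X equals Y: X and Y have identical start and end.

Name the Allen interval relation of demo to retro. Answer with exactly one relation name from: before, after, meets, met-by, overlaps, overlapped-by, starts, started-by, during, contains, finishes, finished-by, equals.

contains

demo = [217, 459]; retro = [275, 307].
Compare endpoints: demo.start < retro.start, demo.start < retro.end, demo.end > retro.start, demo.end > retro.end.
That pattern is 'contains'.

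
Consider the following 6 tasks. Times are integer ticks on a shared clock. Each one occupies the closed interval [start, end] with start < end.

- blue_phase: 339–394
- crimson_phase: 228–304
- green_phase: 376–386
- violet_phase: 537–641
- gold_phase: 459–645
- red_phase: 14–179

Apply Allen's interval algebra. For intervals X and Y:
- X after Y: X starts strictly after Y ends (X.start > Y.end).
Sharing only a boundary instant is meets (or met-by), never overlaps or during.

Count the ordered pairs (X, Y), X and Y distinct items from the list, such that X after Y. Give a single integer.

13

Checking all 30 ordered pairs for relation 'after'; matching pairs in alphabetical order:
(blue_phase, crimson_phase): blue_phase after crimson_phase ✓
(blue_phase, red_phase): blue_phase after red_phase ✓
(crimson_phase, red_phase): crimson_phase after red_phase ✓
(gold_phase, blue_phase): gold_phase after blue_phase ✓
(gold_phase, crimson_phase): gold_phase after crimson_phase ✓
(gold_phase, green_phase): gold_phase after green_phase ✓
(gold_phase, red_phase): gold_phase after red_phase ✓
(green_phase, crimson_phase): green_phase after crimson_phase ✓
(green_phase, red_phase): green_phase after red_phase ✓
(violet_phase, blue_phase): violet_phase after blue_phase ✓
(violet_phase, crimson_phase): violet_phase after crimson_phase ✓
(violet_phase, green_phase): violet_phase after green_phase ✓
(violet_phase, red_phase): violet_phase after red_phase ✓
Count: 13.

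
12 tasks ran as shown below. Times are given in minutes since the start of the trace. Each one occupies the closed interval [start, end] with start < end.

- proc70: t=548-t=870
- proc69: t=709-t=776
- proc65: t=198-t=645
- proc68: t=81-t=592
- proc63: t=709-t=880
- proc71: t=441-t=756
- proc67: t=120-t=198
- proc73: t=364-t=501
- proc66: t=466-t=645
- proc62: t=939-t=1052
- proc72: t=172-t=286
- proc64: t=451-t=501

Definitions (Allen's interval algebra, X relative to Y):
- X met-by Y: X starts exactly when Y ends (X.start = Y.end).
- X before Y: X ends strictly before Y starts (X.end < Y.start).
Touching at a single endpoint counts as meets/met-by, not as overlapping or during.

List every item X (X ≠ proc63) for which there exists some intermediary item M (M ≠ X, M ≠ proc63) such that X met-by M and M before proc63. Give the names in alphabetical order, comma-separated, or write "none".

Target proc63 = [t=709, t=880].
Intermediaries M with M before proc63: proc64, proc65, proc66, proc67, proc68, proc72, proc73.
Via proc64 — items with X met-by proc64: none.
Via proc65 — items with X met-by proc65: none.
Via proc66 — items with X met-by proc66: none.
Via proc67 — items with X met-by proc67: proc65.
Via proc68 — items with X met-by proc68: none.
Via proc72 — items with X met-by proc72: none.
Via proc73 — items with X met-by proc73: none.
Union: proc65.

proc65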